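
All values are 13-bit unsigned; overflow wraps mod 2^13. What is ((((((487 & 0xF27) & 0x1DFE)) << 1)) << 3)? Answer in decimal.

487 = 0000111100111
0xF27 = 0111100100111
→ & → 0000100100111 = 295
0x1DFE = 1110111111110
→ & → 0000100100110 = 294
→ << 1 (mod 2^13) → 0001001001100 = 588
→ << 3 (mod 2^13) → 1001001100000 = 4704

4704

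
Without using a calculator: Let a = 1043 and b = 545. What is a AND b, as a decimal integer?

1043 = 10000010011
545 = 01000100001
AND → 00000000001 = 1

1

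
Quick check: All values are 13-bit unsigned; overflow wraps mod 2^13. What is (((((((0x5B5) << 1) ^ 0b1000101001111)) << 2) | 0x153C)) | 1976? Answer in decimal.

8124

0x5B5 = 0010110110101
→ << 1 (mod 2^13) → 0101101101010 = 2922
0b1000101001111 = 1000101001111
→ ^ → 1101000100101 = 6693
→ << 2 (mod 2^13) → 0100010010100 = 2196
0x153C = 1010100111100
→ | → 1110110111100 = 7612
1976 = 0011110111000
→ | → 1111110111100 = 8124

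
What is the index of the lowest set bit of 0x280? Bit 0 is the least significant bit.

0x280 = 1010000000
Trailing zeros: 7, so the lowest set bit is bit 7 (value 128).

7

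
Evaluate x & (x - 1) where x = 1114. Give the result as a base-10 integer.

1112

x = 10001011010 = 1114
x - 1 = 10001011001
AND   = 10001011000 = 1112
(x & (x - 1) clears the lowest set bit of x.)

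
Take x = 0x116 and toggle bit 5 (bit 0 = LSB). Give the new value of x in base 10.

310

x = 100010110
bit 5 is currently 0; toggle it via x ^ (1 << 5) = x ^ 32
→ 100110110 = 310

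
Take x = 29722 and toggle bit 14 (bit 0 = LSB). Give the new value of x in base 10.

x = 0111010000011010
bit 14 is currently 1; toggle it via x ^ (1 << 14) = x ^ 16384
→ 0011010000011010 = 13338

13338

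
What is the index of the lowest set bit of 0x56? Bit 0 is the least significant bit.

0x56 = 1010110
Trailing zeros: 1, so the lowest set bit is bit 1 (value 2).

1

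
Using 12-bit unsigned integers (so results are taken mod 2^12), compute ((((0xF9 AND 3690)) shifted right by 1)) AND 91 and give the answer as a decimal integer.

16

0xF9 = 000011111001
3690 = 111001101010
→ AND → 000001101000 = 104
→ shifted right by 1 → 000000110100 = 52
91 = 000001011011
→ AND → 000000010000 = 16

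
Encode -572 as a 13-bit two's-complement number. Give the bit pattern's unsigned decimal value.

572 in 13 bits: 0001000111100
Invert: 1110111000011
Add 1:  1110111000100 = 7620
(Check: 2^13 - 572 = 8192 - 572 = 7620.)

7620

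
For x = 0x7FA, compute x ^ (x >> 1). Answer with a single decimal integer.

x = 11111111010 = 2042
x>>1 = 01111111101
XOR  = 10000000111 = 1031
(x ^ (x >> 1) gives the standard binary-reflected Gray code of x.)

1031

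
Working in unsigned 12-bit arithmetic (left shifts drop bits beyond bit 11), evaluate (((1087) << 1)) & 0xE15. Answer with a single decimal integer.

2068

1087 = 010000111111
→ << 1 (mod 2^12) → 100001111110 = 2174
0xE15 = 111000010101
→ & → 100000010100 = 2068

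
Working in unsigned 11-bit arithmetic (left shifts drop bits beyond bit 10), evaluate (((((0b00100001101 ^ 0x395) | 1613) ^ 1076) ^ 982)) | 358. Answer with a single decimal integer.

383

0b00100001101 = 00100001101
0x395 = 01110010101
→ ^ → 01010011000 = 664
1613 = 11001001101
→ | → 11011011101 = 1757
1076 = 10000110100
→ ^ → 01011101001 = 745
982 = 01111010110
→ ^ → 00100111111 = 319
358 = 00101100110
→ | → 00101111111 = 383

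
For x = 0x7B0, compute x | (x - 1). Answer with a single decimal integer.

x = 11110110000 = 1968
x - 1 = 11110101111
OR    = 11110111111 = 1983
(x | (x - 1) sets all bits below the lowest set bit.)

1983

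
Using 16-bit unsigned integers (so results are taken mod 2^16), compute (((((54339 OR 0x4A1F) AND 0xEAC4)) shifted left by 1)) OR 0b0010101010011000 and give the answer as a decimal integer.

48792

54339 = 1101010001000011
0x4A1F = 0100101000011111
→ OR → 1101111001011111 = 56927
0xEAC4 = 1110101011000100
→ AND → 1100101001000100 = 51780
→ shifted left by 1 (mod 2^16) → 1001010010001000 = 38024
0b0010101010011000 = 0010101010011000
→ OR → 1011111010011000 = 48792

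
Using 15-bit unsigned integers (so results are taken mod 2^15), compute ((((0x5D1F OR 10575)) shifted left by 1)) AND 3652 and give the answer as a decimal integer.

2564

0x5D1F = 101110100011111
10575 = 010100101001111
→ OR → 111110101011111 = 32095
→ shifted left by 1 (mod 2^15) → 111101010111110 = 31422
3652 = 000111001000100
→ AND → 000101000000100 = 2564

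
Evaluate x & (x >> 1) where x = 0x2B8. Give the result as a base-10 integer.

24

x = 1010111000 = 696
x>>1 = 0101011100
AND  = 0000011000 = 24
(x & (x >> 1) has a 1 wherever x has two consecutive 1 bits.)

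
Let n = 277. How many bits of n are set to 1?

4

277 = 100010101
Count the 1s: 1 + 1 + 1 + 1 = 4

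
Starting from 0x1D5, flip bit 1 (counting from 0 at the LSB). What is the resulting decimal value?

x = 0000000111010101
bit 1 is currently 0; toggle it via x ^ (1 << 1) = x ^ 2
→ 0000000111010111 = 471

471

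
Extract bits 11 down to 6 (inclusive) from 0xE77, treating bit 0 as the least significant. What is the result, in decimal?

v = 111001110111
Shift right by 6: 111001
Mask low 6 bits: 111001 = 57

57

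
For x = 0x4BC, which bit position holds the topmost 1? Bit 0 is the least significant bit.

0x4BC = 10010111100
The topmost 1 is at position 10 (since 2^10 = 1024 ≤ 1212 < 2048).

10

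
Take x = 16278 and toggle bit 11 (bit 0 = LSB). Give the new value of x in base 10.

x = 11111110010110
bit 11 is currently 1; toggle it via x ^ (1 << 11) = x ^ 2048
→ 11011110010110 = 14230

14230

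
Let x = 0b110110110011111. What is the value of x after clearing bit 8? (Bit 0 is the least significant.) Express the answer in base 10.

27807

x = 110110110011111
bit 8 is currently 1; clear it via x & ~(1 << 8) = x & ~256
→ 110110010011111 = 27807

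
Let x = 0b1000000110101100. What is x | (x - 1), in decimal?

x = 1000000110101100 = 33196
x - 1 = 1000000110101011
OR    = 1000000110101111 = 33199
(x | (x - 1) sets all bits below the lowest set bit.)

33199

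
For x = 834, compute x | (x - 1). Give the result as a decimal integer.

835

x = 1101000010 = 834
x - 1 = 1101000001
OR    = 1101000011 = 835
(x | (x - 1) sets all bits below the lowest set bit.)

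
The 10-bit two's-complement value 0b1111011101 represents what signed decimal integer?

-35

pattern = 1111011101 (MSB is 1 ⇒ negative)
Invert: 0000100010, add 1 → 0000100011 = 35, so the value is -35.
(Equivalently: 989 - 2^10 = 989 - 1024 = -35.)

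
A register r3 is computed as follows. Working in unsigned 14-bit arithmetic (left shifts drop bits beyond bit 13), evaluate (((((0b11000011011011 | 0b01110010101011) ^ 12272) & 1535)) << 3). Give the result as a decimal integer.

0b11000011011011 = 11000011011011
0b01110010101011 = 01110010101011
→ | → 11110011111011 = 15611
12272 = 10111111110000
→ ^ → 01001100001011 = 4875
1535 = 00010111111111
→ & → 00000100001011 = 267
→ << 3 (mod 2^14) → 00100001011000 = 2136

2136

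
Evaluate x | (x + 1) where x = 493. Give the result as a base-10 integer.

x = 111101101 = 493
x + 1 = 111101110
OR    = 111101111 = 495
(x | (x + 1) sets the lowest cleared bit.)

495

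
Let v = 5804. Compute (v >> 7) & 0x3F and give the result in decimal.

v = 1011010101100
Shift right by 7: 101101
Mask low 6 bits: 101101 = 45

45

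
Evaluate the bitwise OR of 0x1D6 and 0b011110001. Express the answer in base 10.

503

0x1D6 = 111010110
b = 011110001
 OR → 111110111 = 503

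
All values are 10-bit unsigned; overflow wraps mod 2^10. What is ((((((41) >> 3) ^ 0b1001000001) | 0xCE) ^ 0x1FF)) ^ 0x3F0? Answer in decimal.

193

41 = 0000101001
→ >> 3 → 0000000101 = 5
0b1001000001 = 1001000001
→ ^ → 1001000100 = 580
0xCE = 0011001110
→ | → 1011001110 = 718
0x1FF = 0111111111
→ ^ → 1100110001 = 817
0x3F0 = 1111110000
→ ^ → 0011000001 = 193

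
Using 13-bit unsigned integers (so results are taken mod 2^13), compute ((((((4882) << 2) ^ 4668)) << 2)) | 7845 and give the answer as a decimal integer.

8181

4882 = 1001100010010
→ << 2 (mod 2^13) → 0110001001000 = 3144
4668 = 1001000111100
→ ^ → 1111001110100 = 7796
→ << 2 (mod 2^13) → 1100111010000 = 6608
7845 = 1111010100101
→ | → 1111111110101 = 8181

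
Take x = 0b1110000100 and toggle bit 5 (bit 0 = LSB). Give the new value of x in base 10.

x = 1110000100
bit 5 is currently 0; toggle it via x ^ (1 << 5) = x ^ 32
→ 1110100100 = 932

932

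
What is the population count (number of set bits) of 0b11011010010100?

7

n = 11011010010100
Count the 1s: 1 + 1 + 1 + 1 + 1 + 1 + 1 = 7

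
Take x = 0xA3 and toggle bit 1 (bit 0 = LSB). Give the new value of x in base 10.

161

x = 0010100011
bit 1 is currently 1; toggle it via x ^ (1 << 1) = x ^ 2
→ 0010100001 = 161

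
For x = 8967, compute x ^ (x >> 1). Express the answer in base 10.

x = 10001100000111 = 8967
x>>1 = 01000110000011
XOR  = 11001010000100 = 12932
(x ^ (x >> 1) gives the standard binary-reflected Gray code of x.)

12932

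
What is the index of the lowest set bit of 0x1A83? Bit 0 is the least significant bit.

0x1A83 = 1101010000011
Trailing zeros: 0, so the lowest set bit is bit 0 (value 1).

0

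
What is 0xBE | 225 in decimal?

0xBE = 10111110
225 = 11100001
 OR → 11111111 = 255

255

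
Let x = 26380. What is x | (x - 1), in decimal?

26383

x = 110011100001100 = 26380
x - 1 = 110011100001011
OR    = 110011100001111 = 26383
(x | (x - 1) sets all bits below the lowest set bit.)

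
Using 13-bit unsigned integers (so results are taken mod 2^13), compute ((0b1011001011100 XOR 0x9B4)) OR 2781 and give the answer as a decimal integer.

8189

0b1011001011100 = 1011001011100
0x9B4 = 0100110110100
→ XOR → 1111111101000 = 8168
2781 = 0101011011101
→ OR → 1111111111101 = 8189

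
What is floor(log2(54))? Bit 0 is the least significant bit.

54 = 110110
The topmost 1 is at position 5 (since 2^5 = 32 ≤ 54 < 64).

5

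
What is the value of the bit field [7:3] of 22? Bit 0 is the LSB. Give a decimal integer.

v = 000010110
Shift right by 3: 000010
Mask low 5 bits: 00010 = 2

2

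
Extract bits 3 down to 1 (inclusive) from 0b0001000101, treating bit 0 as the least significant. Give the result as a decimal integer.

2

v = 0001000101
Shift right by 1: 000100010
Mask low 3 bits: 010 = 2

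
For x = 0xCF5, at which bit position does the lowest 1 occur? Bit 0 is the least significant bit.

0xCF5 = 110011110101
Trailing zeros: 0, so the lowest set bit is bit 0 (value 1).

0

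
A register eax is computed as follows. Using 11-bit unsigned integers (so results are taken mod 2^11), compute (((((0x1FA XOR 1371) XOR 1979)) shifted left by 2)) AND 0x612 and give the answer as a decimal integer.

0x1FA = 00111111010
1371 = 10101011011
→ XOR → 10010100001 = 1185
1979 = 11110111011
→ XOR → 01100011010 = 794
→ shifted left by 2 (mod 2^11) → 10001101000 = 1128
0x612 = 11000010010
→ AND → 10000000000 = 1024

1024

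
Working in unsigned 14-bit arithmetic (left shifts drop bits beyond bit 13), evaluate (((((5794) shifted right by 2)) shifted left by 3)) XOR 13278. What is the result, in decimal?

7838

5794 = 01011010100010
→ shifted right by 2 → 00010110101000 = 1448
→ shifted left by 3 (mod 2^14) → 10110101000000 = 11584
13278 = 11001111011110
→ XOR → 01111010011110 = 7838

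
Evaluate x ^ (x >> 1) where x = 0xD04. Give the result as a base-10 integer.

x = 110100000100 = 3332
x>>1 = 011010000010
XOR  = 101110000110 = 2950
(x ^ (x >> 1) gives the standard binary-reflected Gray code of x.)

2950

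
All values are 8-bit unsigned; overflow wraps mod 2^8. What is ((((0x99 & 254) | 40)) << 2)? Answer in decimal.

224

0x99 = 10011001
254 = 11111110
→ & → 10011000 = 152
40 = 00101000
→ | → 10111000 = 184
→ << 2 (mod 2^8) → 11100000 = 224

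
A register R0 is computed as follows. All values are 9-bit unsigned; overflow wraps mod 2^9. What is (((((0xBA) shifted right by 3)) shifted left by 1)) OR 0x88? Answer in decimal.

0xBA = 010111010
→ shifted right by 3 → 000010111 = 23
→ shifted left by 1 (mod 2^9) → 000101110 = 46
0x88 = 010001000
→ OR → 010101110 = 174

174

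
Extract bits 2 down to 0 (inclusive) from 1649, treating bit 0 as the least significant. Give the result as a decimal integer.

1

v = 0011001110001
Shift right by 0: 0011001110001
Mask low 3 bits: 001 = 1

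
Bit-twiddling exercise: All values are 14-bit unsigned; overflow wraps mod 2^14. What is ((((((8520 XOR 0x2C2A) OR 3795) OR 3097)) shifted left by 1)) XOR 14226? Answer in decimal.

10340

8520 = 10000101001000
0x2C2A = 10110000101010
→ XOR → 00110101100010 = 3426
3795 = 00111011010011
→ OR → 00111111110011 = 4083
3097 = 00110000011001
→ OR → 00111111111011 = 4091
→ shifted left by 1 (mod 2^14) → 01111111110110 = 8182
14226 = 11011110010010
→ XOR → 10100001100100 = 10340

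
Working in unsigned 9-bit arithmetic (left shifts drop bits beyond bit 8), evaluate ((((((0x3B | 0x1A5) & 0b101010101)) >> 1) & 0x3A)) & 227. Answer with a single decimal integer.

0x3B = 000111011
0x1A5 = 110100101
→ | → 110111111 = 447
0b101010101 = 101010101
→ & → 100010101 = 277
→ >> 1 → 010001010 = 138
0x3A = 000111010
→ & → 000001010 = 10
227 = 011100011
→ & → 000000010 = 2

2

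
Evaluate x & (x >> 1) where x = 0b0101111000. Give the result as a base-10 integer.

x = 101111000 = 376
x>>1 = 010111100
AND  = 000111000 = 56
(x & (x >> 1) has a 1 wherever x has two consecutive 1 bits.)

56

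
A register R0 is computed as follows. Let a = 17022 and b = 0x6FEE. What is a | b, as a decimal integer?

28670

17022 = 100001001111110
0x6FEE = 110111111101110
 OR → 110111111111110 = 28670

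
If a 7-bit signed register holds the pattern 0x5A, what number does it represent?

pattern = 1011010 (MSB is 1 ⇒ negative)
Invert: 0100101, add 1 → 0100110 = 38, so the value is -38.
(Equivalently: 90 - 2^7 = 90 - 128 = -38.)

-38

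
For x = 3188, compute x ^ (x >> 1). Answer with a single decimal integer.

2638

x = 110001110100 = 3188
x>>1 = 011000111010
XOR  = 101001001110 = 2638
(x ^ (x >> 1) gives the standard binary-reflected Gray code of x.)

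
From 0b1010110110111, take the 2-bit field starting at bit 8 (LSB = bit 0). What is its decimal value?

1

v = 1010110110111
Shift right by 8: 10101
Mask low 2 bits: 01 = 1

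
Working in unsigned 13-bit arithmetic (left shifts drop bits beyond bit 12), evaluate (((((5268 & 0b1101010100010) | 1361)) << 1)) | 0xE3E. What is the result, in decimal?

4030

5268 = 1010010010100
0b1101010100010 = 1101010100010
→ & → 1000010000000 = 4224
1361 = 0010101010001
→ | → 1010111010001 = 5585
→ << 1 (mod 2^13) → 0101110100010 = 2978
0xE3E = 0111000111110
→ | → 0111110111110 = 4030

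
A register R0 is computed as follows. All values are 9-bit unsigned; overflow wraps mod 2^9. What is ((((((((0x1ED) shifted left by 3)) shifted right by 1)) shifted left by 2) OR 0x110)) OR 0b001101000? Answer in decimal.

504

0x1ED = 111101101
→ shifted left by 3 (mod 2^9) → 101101000 = 360
→ shifted right by 1 → 010110100 = 180
→ shifted left by 2 (mod 2^9) → 011010000 = 208
0x110 = 100010000
→ OR → 111010000 = 464
0b001101000 = 001101000
→ OR → 111111000 = 504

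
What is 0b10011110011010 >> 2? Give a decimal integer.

2534

x = 10011110011010
shift right by 2 → 00100111100110 = 2534
(equivalently, floor(10138 / 4))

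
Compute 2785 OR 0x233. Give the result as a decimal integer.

2803

2785 = 101011100001
0x233 = 001000110011
 OR → 101011110011 = 2803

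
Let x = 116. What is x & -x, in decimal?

x = 1110100 = 116
-x (two's complement) = …0001100
AND   = 0000100 = 4
(x & -x isolates the lowest set bit of x.)

4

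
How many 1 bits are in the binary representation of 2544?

2544 = 100111110000
Count the 1s: 1 + 1 + 1 + 1 + 1 + 1 = 6

6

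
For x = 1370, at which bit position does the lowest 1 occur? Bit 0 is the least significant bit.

1

1370 = 10101011010
Trailing zeros: 1, so the lowest set bit is bit 1 (value 2).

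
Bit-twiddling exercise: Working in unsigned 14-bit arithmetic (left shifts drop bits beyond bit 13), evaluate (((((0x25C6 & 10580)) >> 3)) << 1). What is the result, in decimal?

0x25C6 = 10010111000110
10580 = 10100101010100
→ & → 10000101000100 = 8516
→ >> 3 → 00010000101000 = 1064
→ << 1 (mod 2^14) → 00100001010000 = 2128

2128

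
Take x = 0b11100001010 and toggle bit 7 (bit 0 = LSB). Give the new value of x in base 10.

x = 11100001010
bit 7 is currently 0; toggle it via x ^ (1 << 7) = x ^ 128
→ 11110001010 = 1930

1930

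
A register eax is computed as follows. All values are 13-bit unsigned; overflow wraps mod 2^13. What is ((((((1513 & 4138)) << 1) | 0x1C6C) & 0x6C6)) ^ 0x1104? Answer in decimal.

5440

1513 = 0010111101001
4138 = 1000000101010
→ & → 0000000101000 = 40
→ << 1 (mod 2^13) → 0000001010000 = 80
0x1C6C = 1110001101100
→ | → 1110001111100 = 7292
0x6C6 = 0011011000110
→ & → 0010001000100 = 1092
0x1104 = 1000100000100
→ ^ → 1010101000000 = 5440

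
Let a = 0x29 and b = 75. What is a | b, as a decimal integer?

107

0x29 = 0101001
75 = 1001011
 OR → 1101011 = 107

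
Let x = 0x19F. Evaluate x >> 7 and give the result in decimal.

0x19F = 110011111
shift right by 7 → 000000011 = 3
(equivalently, floor(415 / 128))

3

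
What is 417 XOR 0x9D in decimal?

316

417 = 110100001
0x9D = 010011101
XOR → 100111100 = 316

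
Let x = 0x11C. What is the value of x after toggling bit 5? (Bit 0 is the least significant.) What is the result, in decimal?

x = 0100011100
bit 5 is currently 0; toggle it via x ^ (1 << 5) = x ^ 32
→ 0100111100 = 316

316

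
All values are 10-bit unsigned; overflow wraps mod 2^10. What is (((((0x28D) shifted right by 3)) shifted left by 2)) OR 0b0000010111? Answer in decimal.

0x28D = 1010001101
→ shifted right by 3 → 0001010001 = 81
→ shifted left by 2 (mod 2^10) → 0101000100 = 324
0b0000010111 = 0000010111
→ OR → 0101010111 = 343

343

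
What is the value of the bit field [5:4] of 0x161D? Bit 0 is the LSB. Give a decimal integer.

1

v = 1011000011101
Shift right by 4: 101100001
Mask low 2 bits: 01 = 1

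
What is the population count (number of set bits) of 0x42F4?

0x42F4 = 100001011110100
Count the 1s: 1 + 1 + 1 + 1 + 1 + 1 + 1 = 7

7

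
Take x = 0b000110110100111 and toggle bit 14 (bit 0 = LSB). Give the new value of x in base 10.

x = 000110110100111
bit 14 is currently 0; toggle it via x ^ (1 << 14) = x ^ 16384
→ 100110110100111 = 19879

19879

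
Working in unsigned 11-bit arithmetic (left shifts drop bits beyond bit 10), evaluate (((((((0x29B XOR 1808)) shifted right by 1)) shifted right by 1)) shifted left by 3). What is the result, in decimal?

784

0x29B = 01010011011
1808 = 11100010000
→ XOR → 10110001011 = 1419
→ shifted right by 1 → 01011000101 = 709
→ shifted right by 1 → 00101100010 = 354
→ shifted left by 3 (mod 2^11) → 01100010000 = 784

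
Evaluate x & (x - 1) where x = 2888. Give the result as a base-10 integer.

x = 101101001000 = 2888
x - 1 = 101101000111
AND   = 101101000000 = 2880
(x & (x - 1) clears the lowest set bit of x.)

2880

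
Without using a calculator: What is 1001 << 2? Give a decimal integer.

4004

1001 = 001111101001
shift left by 2 → 111110100100 = 4004
(equivalently, 1001 × 2^2 = 1001 × 4)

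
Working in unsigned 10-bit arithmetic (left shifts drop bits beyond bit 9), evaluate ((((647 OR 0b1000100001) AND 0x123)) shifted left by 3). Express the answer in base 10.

280

647 = 1010000111
0b1000100001 = 1000100001
→ OR → 1010100111 = 679
0x123 = 0100100011
→ AND → 0000100011 = 35
→ shifted left by 3 (mod 2^10) → 0100011000 = 280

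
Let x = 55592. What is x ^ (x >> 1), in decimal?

46524

x = 1101100100101000 = 55592
x>>1 = 0110110010010100
XOR  = 1011010110111100 = 46524
(x ^ (x >> 1) gives the standard binary-reflected Gray code of x.)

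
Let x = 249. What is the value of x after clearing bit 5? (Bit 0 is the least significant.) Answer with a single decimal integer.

x = 11111001
bit 5 is currently 1; clear it via x & ~(1 << 5) = x & ~32
→ 11011001 = 217

217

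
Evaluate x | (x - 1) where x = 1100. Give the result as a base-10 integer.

1103

x = 10001001100 = 1100
x - 1 = 10001001011
OR    = 10001001111 = 1103
(x | (x - 1) sets all bits below the lowest set bit.)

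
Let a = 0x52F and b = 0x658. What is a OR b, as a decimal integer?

0x52F = 10100101111
0x658 = 11001011000
 OR → 11101111111 = 1919

1919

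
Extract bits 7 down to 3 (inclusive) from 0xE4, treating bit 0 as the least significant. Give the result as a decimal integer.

v = 011100100
Shift right by 3: 011100
Mask low 5 bits: 11100 = 28

28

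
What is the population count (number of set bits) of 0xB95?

0xB95 = 101110010101
Count the 1s: 1 + 1 + 1 + 1 + 1 + 1 + 1 = 7

7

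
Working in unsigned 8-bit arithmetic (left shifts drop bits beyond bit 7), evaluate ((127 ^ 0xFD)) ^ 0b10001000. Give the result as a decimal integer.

10

127 = 01111111
0xFD = 11111101
→ ^ → 10000010 = 130
0b10001000 = 10001000
→ ^ → 00001010 = 10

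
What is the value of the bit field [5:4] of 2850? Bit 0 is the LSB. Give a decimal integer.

2

v = 101100100010
Shift right by 4: 10110010
Mask low 2 bits: 10 = 2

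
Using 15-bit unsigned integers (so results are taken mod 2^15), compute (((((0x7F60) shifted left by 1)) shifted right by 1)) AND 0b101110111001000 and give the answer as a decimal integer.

7488

0x7F60 = 111111101100000
→ shifted left by 1 (mod 2^15) → 111111011000000 = 32448
→ shifted right by 1 → 011111101100000 = 16224
0b101110111001000 = 101110111001000
→ AND → 001110101000000 = 7488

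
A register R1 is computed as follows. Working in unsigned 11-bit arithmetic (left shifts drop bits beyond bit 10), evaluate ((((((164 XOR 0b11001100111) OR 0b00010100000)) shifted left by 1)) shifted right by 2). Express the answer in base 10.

369

164 = 00010100100
0b11001100111 = 11001100111
→ XOR → 11011000011 = 1731
0b00010100000 = 00010100000
→ OR → 11011100011 = 1763
→ shifted left by 1 (mod 2^11) → 10111000110 = 1478
→ shifted right by 2 → 00101110001 = 369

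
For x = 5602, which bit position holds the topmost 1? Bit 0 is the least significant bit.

5602 = 1010111100010
The topmost 1 is at position 12 (since 2^12 = 4096 ≤ 5602 < 8192).

12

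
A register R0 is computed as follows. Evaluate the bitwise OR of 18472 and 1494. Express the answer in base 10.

18472 = 100100000101000
1494 = 000010111010110
 OR → 100110111111110 = 19966

19966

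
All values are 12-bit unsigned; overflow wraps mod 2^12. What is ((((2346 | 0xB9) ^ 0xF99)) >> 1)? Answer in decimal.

2346 = 100100101010
0xB9 = 000010111001
→ | → 100110111011 = 2491
0xF99 = 111110011001
→ ^ → 011000100010 = 1570
→ >> 1 → 001100010001 = 785

785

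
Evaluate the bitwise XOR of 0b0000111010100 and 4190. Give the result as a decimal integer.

a = 0000111010100
4190 = 1000001011110
XOR → 1000110001010 = 4490

4490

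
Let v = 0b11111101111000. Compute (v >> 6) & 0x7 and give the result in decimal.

v = 11111101111000
Shift right by 6: 11111101
Mask low 3 bits: 101 = 5

5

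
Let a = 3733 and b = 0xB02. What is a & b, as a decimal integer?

3733 = 111010010101
0xB02 = 101100000010
AND → 101000000000 = 2560

2560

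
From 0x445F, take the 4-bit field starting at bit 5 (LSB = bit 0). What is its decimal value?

2

v = 0100010001011111
Shift right by 5: 01000100010
Mask low 4 bits: 0010 = 2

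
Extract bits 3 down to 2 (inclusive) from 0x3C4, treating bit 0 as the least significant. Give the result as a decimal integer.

1

v = 00001111000100
Shift right by 2: 000011110001
Mask low 2 bits: 01 = 1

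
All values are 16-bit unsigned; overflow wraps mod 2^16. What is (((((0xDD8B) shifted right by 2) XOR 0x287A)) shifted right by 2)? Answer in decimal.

1990

0xDD8B = 1101110110001011
→ shifted right by 2 → 0011011101100010 = 14178
0x287A = 0010100001111010
→ XOR → 0001111100011000 = 7960
→ shifted right by 2 → 0000011111000110 = 1990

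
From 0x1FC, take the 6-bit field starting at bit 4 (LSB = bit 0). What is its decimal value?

31

v = 00111111100
Shift right by 4: 0011111
Mask low 6 bits: 011111 = 31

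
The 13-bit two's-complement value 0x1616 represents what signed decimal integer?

-2538

pattern = 1011000010110 (MSB is 1 ⇒ negative)
Invert: 0100111101001, add 1 → 0100111101010 = 2538, so the value is -2538.
(Equivalently: 5654 - 2^13 = 5654 - 8192 = -2538.)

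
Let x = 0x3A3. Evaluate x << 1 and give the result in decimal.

1862

0x3A3 = 01110100011
shift left by 1 → 11101000110 = 1862
(equivalently, 931 × 2^1 = 931 × 2)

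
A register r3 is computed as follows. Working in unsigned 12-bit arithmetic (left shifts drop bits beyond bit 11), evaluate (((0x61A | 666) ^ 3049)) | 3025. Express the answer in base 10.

0x61A = 011000011010
666 = 001010011010
→ | → 011010011010 = 1690
3049 = 101111101001
→ ^ → 110101110011 = 3443
3025 = 101111010001
→ | → 111111110011 = 4083

4083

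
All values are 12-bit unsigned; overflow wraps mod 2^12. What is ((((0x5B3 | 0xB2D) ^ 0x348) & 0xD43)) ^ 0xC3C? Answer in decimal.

0x5B3 = 010110110011
0xB2D = 101100101101
→ | → 111110111111 = 4031
0x348 = 001101001000
→ ^ → 110011110111 = 3319
0xD43 = 110101000011
→ & → 110001000011 = 3139
0xC3C = 110000111100
→ ^ → 000001111111 = 127

127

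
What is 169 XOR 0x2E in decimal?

135

169 = 10101001
0x2E = 00101110
XOR → 10000111 = 135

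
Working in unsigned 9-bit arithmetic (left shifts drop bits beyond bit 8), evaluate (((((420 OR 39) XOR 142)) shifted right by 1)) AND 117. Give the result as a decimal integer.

420 = 110100100
39 = 000100111
→ OR → 110100111 = 423
142 = 010001110
→ XOR → 100101001 = 297
→ shifted right by 1 → 010010100 = 148
117 = 001110101
→ AND → 000010100 = 20

20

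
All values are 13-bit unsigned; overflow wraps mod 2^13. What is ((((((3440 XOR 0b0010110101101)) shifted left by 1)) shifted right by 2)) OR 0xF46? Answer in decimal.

3440 = 0110101110000
0b0010110101101 = 0010110101101
→ XOR → 0100011011101 = 2269
→ shifted left by 1 (mod 2^13) → 1000110111010 = 4538
→ shifted right by 2 → 0010001101110 = 1134
0xF46 = 0111101000110
→ OR → 0111101101110 = 3950

3950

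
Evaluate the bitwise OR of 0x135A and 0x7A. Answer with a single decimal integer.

4986

0x135A = 1001101011010
0x7A = 0000001111010
 OR → 1001101111010 = 4986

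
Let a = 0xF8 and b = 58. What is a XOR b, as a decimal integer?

194

0xF8 = 11111000
58 = 00111010
XOR → 11000010 = 194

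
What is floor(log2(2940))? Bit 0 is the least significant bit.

2940 = 101101111100
The topmost 1 is at position 11 (since 2^11 = 2048 ≤ 2940 < 4096).

11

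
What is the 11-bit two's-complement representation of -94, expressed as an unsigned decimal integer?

94 in 11 bits: 00001011110
Invert: 11110100001
Add 1:  11110100010 = 1954
(Check: 2^11 - 94 = 2048 - 94 = 1954.)

1954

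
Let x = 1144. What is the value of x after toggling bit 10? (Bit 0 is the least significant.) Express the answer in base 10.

120

x = 000010001111000
bit 10 is currently 1; toggle it via x ^ (1 << 10) = x ^ 1024
→ 000000001111000 = 120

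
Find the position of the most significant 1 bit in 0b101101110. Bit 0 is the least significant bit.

8

0b101101110 = 101101110
The topmost 1 is at position 8 (since 2^8 = 256 ≤ 366 < 512).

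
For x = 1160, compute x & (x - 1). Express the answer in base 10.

1152

x = 10010001000 = 1160
x - 1 = 10010000111
AND   = 10010000000 = 1152
(x & (x - 1) clears the lowest set bit of x.)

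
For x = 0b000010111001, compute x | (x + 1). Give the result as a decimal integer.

x = 10111001 = 185
x + 1 = 10111010
OR    = 10111011 = 187
(x | (x + 1) sets the lowest cleared bit.)

187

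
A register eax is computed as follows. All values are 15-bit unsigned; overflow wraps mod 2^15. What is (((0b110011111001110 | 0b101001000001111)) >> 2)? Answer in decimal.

0b110011111001110 = 110011111001110
0b101001000001111 = 101001000001111
→ | → 111011111001111 = 30671
→ >> 2 → 001110111110011 = 7667

7667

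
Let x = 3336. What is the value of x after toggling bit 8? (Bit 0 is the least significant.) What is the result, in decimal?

x = 110100001000
bit 8 is currently 1; toggle it via x ^ (1 << 8) = x ^ 256
→ 110000001000 = 3080

3080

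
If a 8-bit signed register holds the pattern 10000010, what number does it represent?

-126

pattern = 10000010 (MSB is 1 ⇒ negative)
Invert: 01111101, add 1 → 01111110 = 126, so the value is -126.
(Equivalently: 130 - 2^8 = 130 - 256 = -126.)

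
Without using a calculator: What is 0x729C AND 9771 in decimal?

0x729C = 111001010011100
9771 = 010011000101011
AND → 010001000001000 = 8712

8712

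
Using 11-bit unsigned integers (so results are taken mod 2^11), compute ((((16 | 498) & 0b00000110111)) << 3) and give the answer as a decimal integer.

16 = 00000010000
498 = 00111110010
→ | → 00111110010 = 498
0b00000110111 = 00000110111
→ & → 00000110010 = 50
→ << 3 (mod 2^11) → 00110010000 = 400

400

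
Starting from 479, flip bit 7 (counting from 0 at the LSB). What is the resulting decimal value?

x = 111011111
bit 7 is currently 1; toggle it via x ^ (1 << 7) = x ^ 128
→ 101011111 = 351

351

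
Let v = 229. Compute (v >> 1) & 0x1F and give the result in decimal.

v = 0011100101
Shift right by 1: 001110010
Mask low 5 bits: 10010 = 18

18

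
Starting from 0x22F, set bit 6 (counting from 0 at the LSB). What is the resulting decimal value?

x = 01000101111
bit 6 is currently 0; set it via x | (1 << 6) = x | 64
→ 01001101111 = 623

623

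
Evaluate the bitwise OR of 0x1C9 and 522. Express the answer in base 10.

971

0x1C9 = 0111001001
522 = 1000001010
 OR → 1111001011 = 971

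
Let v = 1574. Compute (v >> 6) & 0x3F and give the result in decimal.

24

v = 00011000100110
Shift right by 6: 00011000
Mask low 6 bits: 011000 = 24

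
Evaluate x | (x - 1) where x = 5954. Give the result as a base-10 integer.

5955

x = 1011101000010 = 5954
x - 1 = 1011101000001
OR    = 1011101000011 = 5955
(x | (x - 1) sets all bits below the lowest set bit.)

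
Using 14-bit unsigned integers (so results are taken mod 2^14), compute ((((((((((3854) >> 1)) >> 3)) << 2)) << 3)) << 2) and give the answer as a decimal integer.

3854 = 00111100001110
→ >> 1 → 00011110000111 = 1927
→ >> 3 → 00000011110000 = 240
→ << 2 (mod 2^14) → 00001111000000 = 960
→ << 3 (mod 2^14) → 01111000000000 = 7680
→ << 2 (mod 2^14) → 11100000000000 = 14336

14336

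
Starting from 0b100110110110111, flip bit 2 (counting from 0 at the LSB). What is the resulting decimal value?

19891

x = 100110110110111
bit 2 is currently 1; toggle it via x ^ (1 << 2) = x ^ 4
→ 100110110110011 = 19891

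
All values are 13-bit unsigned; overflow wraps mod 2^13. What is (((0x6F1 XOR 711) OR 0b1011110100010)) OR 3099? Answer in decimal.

0x6F1 = 0011011110001
711 = 0001011000111
→ XOR → 0010000110110 = 1078
0b1011110100010 = 1011110100010
→ OR → 1011110110110 = 6070
3099 = 0110000011011
→ OR → 1111110111111 = 8127

8127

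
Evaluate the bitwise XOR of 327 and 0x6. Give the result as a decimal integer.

327 = 101000111
0x6 = 000000110
XOR → 101000001 = 321

321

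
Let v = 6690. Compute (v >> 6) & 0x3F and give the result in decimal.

v = 1101000100010
Shift right by 6: 1101000
Mask low 6 bits: 101000 = 40

40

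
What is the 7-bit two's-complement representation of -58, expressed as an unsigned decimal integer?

58 in 7 bits: 0111010
Invert: 1000101
Add 1:  1000110 = 70
(Check: 2^7 - 58 = 128 - 58 = 70.)

70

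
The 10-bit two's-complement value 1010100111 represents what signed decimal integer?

-345

pattern = 1010100111 (MSB is 1 ⇒ negative)
Invert: 0101011000, add 1 → 0101011001 = 345, so the value is -345.
(Equivalently: 679 - 2^10 = 679 - 1024 = -345.)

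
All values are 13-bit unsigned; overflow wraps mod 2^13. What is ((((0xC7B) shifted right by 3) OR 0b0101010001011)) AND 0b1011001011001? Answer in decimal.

0xC7B = 0110001111011
→ shifted right by 3 → 0000110001111 = 399
0b0101010001011 = 0101010001011
→ OR → 0101110001111 = 2959
0b1011001011001 = 1011001011001
→ AND → 0001000001001 = 521

521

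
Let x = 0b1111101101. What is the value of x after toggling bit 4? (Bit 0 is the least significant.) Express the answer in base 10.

1021

x = 1111101101
bit 4 is currently 0; toggle it via x ^ (1 << 4) = x ^ 16
→ 1111111101 = 1021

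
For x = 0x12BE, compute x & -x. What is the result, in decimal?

2

x = 1001010111110 = 4798
-x (two's complement) = …0110101000010
AND   = 0000000000010 = 2
(x & -x isolates the lowest set bit of x.)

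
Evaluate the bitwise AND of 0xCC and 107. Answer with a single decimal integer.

0xCC = 11001100
107 = 01101011
AND → 01001000 = 72

72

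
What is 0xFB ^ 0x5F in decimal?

0xFB = 11111011
0x5F = 01011111
XOR → 10100100 = 164

164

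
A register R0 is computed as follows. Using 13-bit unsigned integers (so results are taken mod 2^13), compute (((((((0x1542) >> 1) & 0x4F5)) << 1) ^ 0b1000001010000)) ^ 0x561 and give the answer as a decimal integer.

5235

0x1542 = 1010101000010
→ >> 1 → 0101010100001 = 2721
0x4F5 = 0010011110101
→ & → 0000010100001 = 161
→ << 1 (mod 2^13) → 0000101000010 = 322
0b1000001010000 = 1000001010000
→ ^ → 1000100010010 = 4370
0x561 = 0010101100001
→ ^ → 1010001110011 = 5235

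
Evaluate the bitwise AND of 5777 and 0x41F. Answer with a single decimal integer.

5777 = 1011010010001
0x41F = 0010000011111
AND → 0010000010001 = 1041

1041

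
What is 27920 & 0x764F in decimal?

25600

27920 = 110110100010000
0x764F = 111011001001111
AND → 110010000000000 = 25600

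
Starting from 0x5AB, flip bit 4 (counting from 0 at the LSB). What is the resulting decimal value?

1467

x = 10110101011
bit 4 is currently 0; toggle it via x ^ (1 << 4) = x ^ 16
→ 10110111011 = 1467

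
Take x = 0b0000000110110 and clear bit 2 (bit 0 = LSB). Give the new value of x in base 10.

x = 0000000110110
bit 2 is currently 1; clear it via x & ~(1 << 2) = x & ~4
→ 0000000110010 = 50

50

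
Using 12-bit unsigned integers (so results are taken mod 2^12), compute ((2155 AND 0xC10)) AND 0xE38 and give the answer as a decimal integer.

2155 = 100001101011
0xC10 = 110000010000
→ AND → 100000000000 = 2048
0xE38 = 111000111000
→ AND → 100000000000 = 2048

2048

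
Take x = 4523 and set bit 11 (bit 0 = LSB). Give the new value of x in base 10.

x = 1000110101011
bit 11 is currently 0; set it via x | (1 << 11) = x | 2048
→ 1100110101011 = 6571

6571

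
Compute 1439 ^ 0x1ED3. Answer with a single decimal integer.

1439 = 0010110011111
0x1ED3 = 1111011010011
XOR → 1101101001100 = 6988

6988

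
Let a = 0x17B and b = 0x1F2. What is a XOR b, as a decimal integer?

137

0x17B = 101111011
0x1F2 = 111110010
XOR → 010001001 = 137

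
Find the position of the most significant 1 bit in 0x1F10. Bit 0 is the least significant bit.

0x1F10 = 1111100010000
The topmost 1 is at position 12 (since 2^12 = 4096 ≤ 7952 < 8192).

12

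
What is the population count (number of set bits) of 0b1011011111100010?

10

n = 1011011111100010
Count the 1s: 1 + 1 + 1 + 1 + 1 + 1 + 1 + 1 + 1 + 1 = 10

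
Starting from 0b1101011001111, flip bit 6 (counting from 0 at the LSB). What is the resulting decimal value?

x = 1101011001111
bit 6 is currently 1; toggle it via x ^ (1 << 6) = x ^ 64
→ 1101010001111 = 6799

6799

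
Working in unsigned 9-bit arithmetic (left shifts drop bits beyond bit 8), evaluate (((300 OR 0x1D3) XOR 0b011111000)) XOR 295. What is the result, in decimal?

300 = 100101100
0x1D3 = 111010011
→ OR → 111111111 = 511
0b011111000 = 011111000
→ XOR → 100000111 = 263
295 = 100100111
→ XOR → 000100000 = 32

32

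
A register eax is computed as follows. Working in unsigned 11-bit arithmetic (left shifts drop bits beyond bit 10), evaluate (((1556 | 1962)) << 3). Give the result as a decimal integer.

1556 = 11000010100
1962 = 11110101010
→ | → 11110111110 = 1982
→ << 3 (mod 2^11) → 10111110000 = 1520

1520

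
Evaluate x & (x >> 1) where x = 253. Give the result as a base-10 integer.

x = 11111101 = 253
x>>1 = 01111110
AND  = 01111100 = 124
(x & (x >> 1) has a 1 wherever x has two consecutive 1 bits.)

124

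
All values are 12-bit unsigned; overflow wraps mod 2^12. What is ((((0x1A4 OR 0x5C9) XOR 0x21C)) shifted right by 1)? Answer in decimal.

1016

0x1A4 = 000110100100
0x5C9 = 010111001001
→ OR → 010111101101 = 1517
0x21C = 001000011100
→ XOR → 011111110001 = 2033
→ shifted right by 1 → 001111111000 = 1016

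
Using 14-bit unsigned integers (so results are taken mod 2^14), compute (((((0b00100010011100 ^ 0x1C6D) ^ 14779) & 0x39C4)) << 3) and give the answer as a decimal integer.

2560

0b00100010011100 = 00100010011100
0x1C6D = 01110001101101
→ ^ → 01010011110001 = 5361
14779 = 11100110111011
→ ^ → 10110101001010 = 11594
0x39C4 = 11100111000100
→ & → 10100101000000 = 10560
→ << 3 (mod 2^14) → 00101000000000 = 2560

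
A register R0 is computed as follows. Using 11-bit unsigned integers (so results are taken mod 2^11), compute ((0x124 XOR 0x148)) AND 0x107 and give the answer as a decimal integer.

0x124 = 00100100100
0x148 = 00101001000
→ XOR → 00001101100 = 108
0x107 = 00100000111
→ AND → 00000000100 = 4

4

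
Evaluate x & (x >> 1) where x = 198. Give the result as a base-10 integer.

66

x = 11000110 = 198
x>>1 = 01100011
AND  = 01000010 = 66
(x & (x >> 1) has a 1 wherever x has two consecutive 1 bits.)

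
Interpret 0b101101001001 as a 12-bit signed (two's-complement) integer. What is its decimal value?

-1207

pattern = 101101001001 (MSB is 1 ⇒ negative)
Invert: 010010110110, add 1 → 010010110111 = 1207, so the value is -1207.
(Equivalently: 2889 - 2^12 = 2889 - 4096 = -1207.)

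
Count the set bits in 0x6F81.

8

0x6F81 = 110111110000001
Count the 1s: 1 + 1 + 1 + 1 + 1 + 1 + 1 + 1 = 8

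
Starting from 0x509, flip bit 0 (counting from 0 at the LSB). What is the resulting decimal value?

x = 000010100001001
bit 0 is currently 1; toggle it via x ^ (1 << 0) = x ^ 1
→ 000010100001000 = 1288

1288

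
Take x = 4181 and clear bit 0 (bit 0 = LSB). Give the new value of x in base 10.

x = 0001000001010101
bit 0 is currently 1; clear it via x & ~(1 << 0) = x & ~1
→ 0001000001010100 = 4180

4180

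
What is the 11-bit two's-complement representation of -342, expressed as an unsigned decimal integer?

342 in 11 bits: 00101010110
Invert: 11010101001
Add 1:  11010101010 = 1706
(Check: 2^11 - 342 = 2048 - 342 = 1706.)

1706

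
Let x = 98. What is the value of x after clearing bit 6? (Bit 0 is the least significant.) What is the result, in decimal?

x = 0001100010
bit 6 is currently 1; clear it via x & ~(1 << 6) = x & ~64
→ 0000100010 = 34

34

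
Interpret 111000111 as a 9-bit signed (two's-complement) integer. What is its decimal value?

-57

pattern = 111000111 (MSB is 1 ⇒ negative)
Invert: 000111000, add 1 → 000111001 = 57, so the value is -57.
(Equivalently: 455 - 2^9 = 455 - 512 = -57.)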